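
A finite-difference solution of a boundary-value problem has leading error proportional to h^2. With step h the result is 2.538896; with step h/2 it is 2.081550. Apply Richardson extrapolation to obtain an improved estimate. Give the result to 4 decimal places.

1.9291

The leading error scales as h^2; refining by a factor of 2 reduces it by 2^2 = 4.
Extrapolated value = (4·A(h/2) − A(h)) / (4 − 1)
= (4·2.081550 − 2.538896) / 3
= 5.787304 / 3 = 1.929101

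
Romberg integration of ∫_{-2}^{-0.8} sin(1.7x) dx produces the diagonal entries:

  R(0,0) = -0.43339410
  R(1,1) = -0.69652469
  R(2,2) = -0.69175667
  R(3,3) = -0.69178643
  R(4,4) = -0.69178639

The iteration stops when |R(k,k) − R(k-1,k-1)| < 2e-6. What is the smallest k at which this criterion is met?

|R(1,1) − R(0,0)| = 0.26313059 ≥ 2e-6
|R(2,2) − R(1,1)| = 0.00476802 ≥ 2e-6
|R(3,3) − R(2,2)| = 0.00002976 ≥ 2e-6
|R(4,4) − R(3,3)| = 0.00000004 < 2e-6

k = 4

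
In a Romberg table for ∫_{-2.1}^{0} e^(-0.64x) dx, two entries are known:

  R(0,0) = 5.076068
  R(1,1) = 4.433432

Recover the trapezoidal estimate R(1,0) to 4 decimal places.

4.5941

From R(1,1) = (4·R(1,0) − R(0,0))/3, solve for R(1,0):
4·R(1,0) = 3·4.433432 + 5.076068 = 18.376364
R(1,0) = 4.594091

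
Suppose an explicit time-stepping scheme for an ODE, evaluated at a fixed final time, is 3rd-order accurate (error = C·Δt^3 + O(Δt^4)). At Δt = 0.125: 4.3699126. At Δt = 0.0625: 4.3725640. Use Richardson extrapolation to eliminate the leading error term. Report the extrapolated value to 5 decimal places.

4.37294

Extrapolated value = (8·A(Δt/2) − A(Δt)) / (8 − 1)
= (8·4.3725640 − 4.3699126) / 7
= 30.6105994 / 7 = 4.3729428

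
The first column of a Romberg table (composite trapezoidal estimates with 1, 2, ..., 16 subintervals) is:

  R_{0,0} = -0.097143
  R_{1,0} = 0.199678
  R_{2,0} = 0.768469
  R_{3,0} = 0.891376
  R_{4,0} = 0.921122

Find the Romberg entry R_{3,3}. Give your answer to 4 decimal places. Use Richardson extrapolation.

0.9295

Richardson extrapolation on the trapezoidal column (denominator 4−1=3):
R_{1,1} = 0.199678 + (0.199678 − (-0.097143))/3 = 0.298618
R_{2,1} = (4·0.768469 − 0.199678) / 3 = 0.958066
R_{3,1} = (4·0.891376 − 0.768469) / 3 = 0.932345
R_{2,2} = 0.958066 + (0.958066 − 0.298618)/15 = 1.002029
R_{3,2} = (16·0.932345 − 0.958066) / 15 = 0.930630
R_{3,3} = (64·0.930630 − 1.002029) / 63 = 0.929497
(Column j=1 coincides with Simpson's rule on the same nodes.)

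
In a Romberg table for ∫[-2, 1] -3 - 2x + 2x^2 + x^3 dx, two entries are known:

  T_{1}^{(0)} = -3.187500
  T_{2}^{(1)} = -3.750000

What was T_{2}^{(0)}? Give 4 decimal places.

-3.6094

From T_{2}^{(1)} = (4·T_{2}^{(0)} − T_{1}^{(0)})/3, solve for T_{2}^{(0)}:
4·T_{2}^{(0)} = 3·(-3.750000) + (-3.187500) = -14.437500
T_{2}^{(0)} = -3.609375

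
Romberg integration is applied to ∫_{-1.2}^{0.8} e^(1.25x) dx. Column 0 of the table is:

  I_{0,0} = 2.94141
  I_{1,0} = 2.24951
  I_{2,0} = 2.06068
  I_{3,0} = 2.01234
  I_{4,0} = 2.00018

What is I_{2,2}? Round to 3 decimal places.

I_{1,1} = 2.24951 + (2.24951 − 2.94141)/3 = 2.01888
I_{2,1} = 2.06068 + (2.06068 − 2.24951)/3 = 1.99774
I_{2,2} = 1.99774 + (1.99774 − 2.01888)/15 = 1.99633

1.996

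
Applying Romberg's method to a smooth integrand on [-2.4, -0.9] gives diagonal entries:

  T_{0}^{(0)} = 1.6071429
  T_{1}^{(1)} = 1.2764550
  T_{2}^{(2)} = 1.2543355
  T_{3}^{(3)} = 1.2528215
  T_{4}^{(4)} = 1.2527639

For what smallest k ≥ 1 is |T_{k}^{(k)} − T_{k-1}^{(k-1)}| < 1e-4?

k = 4

|T_{1}^{(1)} − T_{0}^{(0)}| = 0.3306879 ≥ 1e-4
|T_{2}^{(2)} − T_{1}^{(1)}| = 0.0221195 ≥ 1e-4
|T_{3}^{(3)} − T_{2}^{(2)}| = 0.0015140 ≥ 1e-4
|T_{4}^{(4)} − T_{3}^{(3)}| = 0.0000576 < 1e-4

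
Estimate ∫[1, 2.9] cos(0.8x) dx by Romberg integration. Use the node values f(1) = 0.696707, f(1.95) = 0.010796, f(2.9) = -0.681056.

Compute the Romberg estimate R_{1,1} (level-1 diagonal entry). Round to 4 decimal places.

0.0186

R_{0,0} (trapezoid, 1 panel, h=1.9000): 0.014868
R_{1,0} (trapezoid, 2 panels, h=0.9500): 0.017690
R_{1,1} = 0.017690 + (0.017690 − 0.014868)/3 = 0.018631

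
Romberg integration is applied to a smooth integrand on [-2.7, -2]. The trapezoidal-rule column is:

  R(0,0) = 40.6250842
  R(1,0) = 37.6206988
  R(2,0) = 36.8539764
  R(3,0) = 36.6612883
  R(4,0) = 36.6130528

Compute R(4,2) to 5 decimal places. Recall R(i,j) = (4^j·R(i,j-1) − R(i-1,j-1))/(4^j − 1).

36.59697

Richardson extrapolation on the trapezoidal column (denominator 4−1=3):
R(3,1) = 36.6612883 + (36.6612883 − 36.8539764)/3 = 36.5970589
R(4,1) = (4·36.6130528 − 36.6612883) / 3 = 36.5969743
R(4,2) = 36.5969743 + (36.5969743 − 36.5970589)/15 = 36.5969687
(Column j=1 coincides with Simpson's rule on the same nodes.)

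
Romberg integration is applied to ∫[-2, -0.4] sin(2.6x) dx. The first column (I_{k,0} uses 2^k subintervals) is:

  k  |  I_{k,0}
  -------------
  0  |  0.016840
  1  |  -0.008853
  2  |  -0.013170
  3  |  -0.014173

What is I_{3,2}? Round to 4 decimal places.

-0.0145

Richardson extrapolation on the trapezoidal column (denominator 4−1=3):
I_{2,1} = -0.013170 + (-0.013170 − (-0.008853))/3 = -0.014609
I_{3,1} = -0.014173 + (-0.014173 − (-0.013170))/3 = -0.014507
I_{3,2} = -0.014507 + (-0.014507 − (-0.014609))/15 = -0.014500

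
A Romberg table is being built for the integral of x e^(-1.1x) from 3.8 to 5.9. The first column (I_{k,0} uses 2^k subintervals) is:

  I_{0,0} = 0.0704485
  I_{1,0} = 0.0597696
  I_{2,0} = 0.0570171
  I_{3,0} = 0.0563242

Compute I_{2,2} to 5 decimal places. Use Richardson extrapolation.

0.05609

Richardson extrapolation on the trapezoidal column (denominator 4−1=3):
I_{1,1} = 0.0597696 + (0.0597696 − 0.0704485)/3 = 0.0562100
I_{2,1} = 0.0570171 + (0.0570171 − 0.0597696)/3 = 0.0560996
I_{2,2} = (16·0.0560996 − 0.0562100) / 15 = 0.0560922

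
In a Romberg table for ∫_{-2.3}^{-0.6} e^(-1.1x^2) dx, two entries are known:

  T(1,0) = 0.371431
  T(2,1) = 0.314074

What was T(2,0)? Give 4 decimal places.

0.3284

From T(2,1) = (4·T(2,0) − T(1,0))/3, solve for T(2,0):
4·T(2,0) = 3·0.314074 + 0.371431 = 1.313653
T(2,0) = 0.328413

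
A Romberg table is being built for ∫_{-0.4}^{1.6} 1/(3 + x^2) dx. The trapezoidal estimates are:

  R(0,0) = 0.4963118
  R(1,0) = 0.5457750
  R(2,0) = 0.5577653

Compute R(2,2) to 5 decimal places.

Richardson extrapolation on the trapezoidal column (denominator 4−1=3):
R(1,1) = (4·0.5457750 − 0.4963118) / 3 = 0.5622627
R(2,1) = 0.5577653 + (0.5577653 − 0.5457750)/3 = 0.5617621
R(2,2) = 0.5617621 + (0.5617621 − 0.5622627)/15 = 0.5617287

0.56173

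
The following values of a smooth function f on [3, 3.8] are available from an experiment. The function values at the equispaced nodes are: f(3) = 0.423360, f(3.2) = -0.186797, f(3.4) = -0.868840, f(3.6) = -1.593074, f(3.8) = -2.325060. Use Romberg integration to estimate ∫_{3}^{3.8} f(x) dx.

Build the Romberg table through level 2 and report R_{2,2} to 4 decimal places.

R_{0,0} (trapezoid, 1 panel, h=0.8000): -0.760680
R_{1,0} (trapezoid, 2 panels, h=0.4000): -0.727876
R_{2,0} (trapezoid, 4 panels, h=0.2000): -0.719912
R_{1,1} = -0.727876 + (-0.727876 − (-0.760680))/3 = -0.716941
R_{2,1} = -0.719912 + (-0.719912 − (-0.727876))/3 = -0.717257
R_{2,2} = -0.717257 + (-0.717257 − (-0.716941))/15 = -0.717278

-0.7173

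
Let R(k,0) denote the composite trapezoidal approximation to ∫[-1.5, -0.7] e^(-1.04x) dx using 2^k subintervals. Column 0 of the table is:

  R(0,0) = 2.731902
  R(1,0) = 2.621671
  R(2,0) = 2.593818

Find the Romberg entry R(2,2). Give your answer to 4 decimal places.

2.5845

Richardson extrapolation on the trapezoidal column (denominator 4−1=3):
R(1,1) = (4·2.621671 − 2.731902) / 3 = 2.584927
R(2,1) = 2.593818 + (2.593818 − 2.621671)/3 = 2.584534
R(2,2) = 2.584534 + (2.584534 − 2.584927)/15 = 2.584508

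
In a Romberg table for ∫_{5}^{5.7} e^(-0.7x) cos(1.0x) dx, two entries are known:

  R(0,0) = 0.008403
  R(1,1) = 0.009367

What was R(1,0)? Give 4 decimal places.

0.0091

From R(1,1) = (4·R(1,0) − R(0,0))/3, solve for R(1,0):
4·R(1,0) = 3·0.009367 + 0.008403 = 0.036504
R(1,0) = 0.009126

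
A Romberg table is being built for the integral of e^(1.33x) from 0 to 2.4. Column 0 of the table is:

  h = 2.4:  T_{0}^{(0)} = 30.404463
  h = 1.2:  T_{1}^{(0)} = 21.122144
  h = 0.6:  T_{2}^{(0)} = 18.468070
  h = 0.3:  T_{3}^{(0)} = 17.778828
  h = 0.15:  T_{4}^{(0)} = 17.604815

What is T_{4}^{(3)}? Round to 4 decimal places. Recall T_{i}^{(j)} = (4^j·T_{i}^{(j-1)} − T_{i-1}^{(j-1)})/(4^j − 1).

17.5467

T_{2}^{(1)} = 18.468070 + (18.468070 − 21.122144)/3 = 17.583379
T_{3}^{(1)} = (4·17.778828 − 18.468070) / 3 = 17.549081
T_{4}^{(1)} = (4·17.604815 − 17.778828) / 3 = 17.546811
T_{3}^{(2)} = (16·17.549081 − 17.583379) / 15 = 17.546794
T_{4}^{(2)} = (16·17.546811 − 17.549081) / 15 = 17.546660
T_{4}^{(3)} = 17.546660 + (17.546660 − 17.546794)/63 = 17.546658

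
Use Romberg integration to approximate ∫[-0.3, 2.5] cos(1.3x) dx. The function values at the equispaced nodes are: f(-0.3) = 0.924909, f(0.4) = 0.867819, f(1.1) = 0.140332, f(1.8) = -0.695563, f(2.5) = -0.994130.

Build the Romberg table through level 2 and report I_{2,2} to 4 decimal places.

0.2088

I_{0,0} (trapezoid, 1 panel, h=2.8000): -0.096909
I_{1,0} (trapezoid, 2 panels, h=1.4000): 0.148010
I_{2,0} (trapezoid, 4 panels, h=0.7000): 0.194584
I_{1,1} = 0.148010 + (0.148010 − (-0.096909))/3 = 0.229650
I_{2,1} = 0.194584 + (0.194584 − 0.148010)/3 = 0.210109
I_{2,2} = 0.210109 + (0.210109 − 0.229650)/15 = 0.208806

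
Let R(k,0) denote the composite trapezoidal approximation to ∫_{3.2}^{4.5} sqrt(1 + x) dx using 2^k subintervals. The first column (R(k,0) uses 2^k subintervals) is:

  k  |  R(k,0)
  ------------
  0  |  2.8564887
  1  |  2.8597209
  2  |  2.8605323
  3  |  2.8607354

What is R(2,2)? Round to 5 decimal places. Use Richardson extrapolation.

R(1,1) = (4·2.8597209 − 2.8564887) / 3 = 2.8607983
R(2,1) = 2.8605323 + (2.8605323 − 2.8597209)/3 = 2.8608028
R(2,2) = (16·2.8608028 − 2.8607983) / 15 = 2.8608031

2.86080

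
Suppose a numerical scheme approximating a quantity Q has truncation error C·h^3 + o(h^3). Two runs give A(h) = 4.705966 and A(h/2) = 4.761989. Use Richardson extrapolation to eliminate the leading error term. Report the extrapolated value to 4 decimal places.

Extrapolated value = (8·A(h/2) − A(h)) / (8 − 1)
= (8·4.761989 − 4.705966) / 7
= 33.389946 / 7 = 4.769992

4.7700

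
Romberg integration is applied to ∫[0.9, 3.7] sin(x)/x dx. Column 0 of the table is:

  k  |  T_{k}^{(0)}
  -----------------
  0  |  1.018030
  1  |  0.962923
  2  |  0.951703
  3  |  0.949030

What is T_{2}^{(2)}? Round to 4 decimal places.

T_{1}^{(1)} = (4·0.962923 − 1.018030) / 3 = 0.944554
T_{2}^{(1)} = 0.951703 + (0.951703 − 0.962923)/3 = 0.947963
T_{2}^{(2)} = (16·0.947963 − 0.944554) / 15 = 0.948190
(Column j=1 coincides with Simpson's rule on the same nodes.)

0.9482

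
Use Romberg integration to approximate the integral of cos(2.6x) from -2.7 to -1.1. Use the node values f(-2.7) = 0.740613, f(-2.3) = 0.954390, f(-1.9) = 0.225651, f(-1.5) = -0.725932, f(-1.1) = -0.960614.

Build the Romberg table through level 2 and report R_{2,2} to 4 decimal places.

0.1507

R_{0,0} (trapezoid, 1 panel, h=1.6000): -0.176001
R_{1,0} (trapezoid, 2 panels, h=0.8000): 0.092520
R_{2,0} (trapezoid, 4 panels, h=0.4000): 0.137643
R_{1,1} = 0.092520 + (0.092520 − (-0.176001))/3 = 0.182027
R_{2,1} = 0.137643 + (0.137643 − 0.092520)/3 = 0.152684
R_{2,2} = 0.152684 + (0.152684 − 0.182027)/15 = 0.150728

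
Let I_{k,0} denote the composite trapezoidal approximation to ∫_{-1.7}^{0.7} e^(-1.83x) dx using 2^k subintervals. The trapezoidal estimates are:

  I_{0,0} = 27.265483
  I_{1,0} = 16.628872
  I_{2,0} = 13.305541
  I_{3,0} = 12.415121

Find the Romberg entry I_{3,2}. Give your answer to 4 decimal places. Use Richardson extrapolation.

12.1130

I_{2,1} = (4·13.305541 − 16.628872) / 3 = 12.197764
I_{3,1} = 12.415121 + (12.415121 − 13.305541)/3 = 12.118314
I_{3,2} = (16·12.118314 − 12.197764) / 15 = 12.113017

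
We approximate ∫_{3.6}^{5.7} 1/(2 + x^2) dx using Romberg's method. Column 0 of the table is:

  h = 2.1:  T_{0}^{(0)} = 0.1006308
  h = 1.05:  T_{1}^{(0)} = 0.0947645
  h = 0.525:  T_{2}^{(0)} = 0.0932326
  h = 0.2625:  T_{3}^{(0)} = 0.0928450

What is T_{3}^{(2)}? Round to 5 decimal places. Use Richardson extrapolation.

0.09272

T_{2}^{(1)} = 0.0932326 + (0.0932326 − 0.0947645)/3 = 0.0927220
T_{3}^{(1)} = (4·0.0928450 − 0.0932326) / 3 = 0.0927158
T_{3}^{(2)} = 0.0927158 + (0.0927158 − 0.0927220)/15 = 0.0927154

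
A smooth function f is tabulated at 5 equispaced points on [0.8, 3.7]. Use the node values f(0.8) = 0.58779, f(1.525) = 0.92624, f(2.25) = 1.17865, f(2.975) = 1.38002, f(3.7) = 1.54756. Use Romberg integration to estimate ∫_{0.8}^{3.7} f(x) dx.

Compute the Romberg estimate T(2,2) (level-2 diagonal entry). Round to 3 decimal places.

T(0,0) (trapezoid, 1 panel, h=2.9000): 3.09626
T(1,0) (trapezoid, 2 panels, h=1.4500): 3.25717
T(2,0) (trapezoid, 4 panels, h=0.7250): 3.30062
T(1,1) = 3.25717 + (3.25717 − 3.09626)/3 = 3.31081
T(2,1) = 3.30062 + (3.30062 − 3.25717)/3 = 3.31510
T(2,2) = 3.31510 + (3.31510 − 3.31081)/15 = 3.31539

3.315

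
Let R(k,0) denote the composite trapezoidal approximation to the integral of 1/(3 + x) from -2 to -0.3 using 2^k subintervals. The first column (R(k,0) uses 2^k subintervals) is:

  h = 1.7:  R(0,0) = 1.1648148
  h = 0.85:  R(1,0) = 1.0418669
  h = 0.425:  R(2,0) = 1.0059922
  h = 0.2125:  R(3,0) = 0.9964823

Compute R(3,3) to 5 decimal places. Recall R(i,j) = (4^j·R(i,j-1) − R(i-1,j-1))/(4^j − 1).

0.99326

R(1,1) = (4·1.0418669 − 1.1648148) / 3 = 1.0008843
R(2,1) = 1.0059922 + (1.0059922 − 1.0418669)/3 = 0.9940340
R(3,1) = (4·0.9964823 − 1.0059922) / 3 = 0.9933123
R(2,2) = 0.9940340 + (0.9940340 − 1.0008843)/15 = 0.9935773
R(3,2) = 0.9933123 + (0.9933123 − 0.9940340)/15 = 0.9932642
R(3,3) = (64·0.9932642 − 0.9935773) / 63 = 0.9932592
(Column j=1 coincides with Simpson's rule on the same nodes.)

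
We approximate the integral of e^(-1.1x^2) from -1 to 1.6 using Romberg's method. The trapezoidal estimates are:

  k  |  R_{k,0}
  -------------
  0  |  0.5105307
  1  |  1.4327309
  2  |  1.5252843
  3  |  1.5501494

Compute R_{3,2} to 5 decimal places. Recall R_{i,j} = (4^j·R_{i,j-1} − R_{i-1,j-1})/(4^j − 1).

R_{2,1} = (4·1.5252843 − 1.4327309) / 3 = 1.5561354
R_{3,1} = (4·1.5501494 − 1.5252843) / 3 = 1.5584378
R_{3,2} = 1.5584378 + (1.5584378 − 1.5561354)/15 = 1.5585913

1.55859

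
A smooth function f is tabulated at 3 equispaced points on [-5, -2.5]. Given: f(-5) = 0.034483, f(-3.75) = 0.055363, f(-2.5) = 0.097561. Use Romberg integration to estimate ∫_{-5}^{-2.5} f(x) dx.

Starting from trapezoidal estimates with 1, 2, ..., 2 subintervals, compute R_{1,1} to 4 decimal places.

R_{0,0} (trapezoid, 1 panel, h=2.5000): 0.165055
R_{1,0} (trapezoid, 2 panels, h=1.2500): 0.151731
R_{1,1} = 0.151731 + (0.151731 − 0.165055)/3 = 0.147290

0.1473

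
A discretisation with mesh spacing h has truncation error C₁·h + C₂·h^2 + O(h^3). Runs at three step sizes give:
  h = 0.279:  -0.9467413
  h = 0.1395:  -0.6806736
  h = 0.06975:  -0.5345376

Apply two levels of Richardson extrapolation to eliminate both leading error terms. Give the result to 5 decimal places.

First eliminate the h term (factor 2^1 = 2):
  B₁ = (2·(-0.6806736) − (-0.9467413))/1 = -0.4146059
  B₂ = (2·(-0.5345376) − (-0.6806736))/1 = -0.3884016
Then eliminate the h^2 term (factor 2^2 = 4):
  (4·(-0.3884016) − (-0.4146059))/3 = -0.3796668

-0.37967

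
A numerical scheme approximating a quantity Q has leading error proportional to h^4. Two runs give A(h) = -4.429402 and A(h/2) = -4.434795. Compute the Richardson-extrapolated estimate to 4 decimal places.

Extrapolated value = (16·A(h/2) − A(h)) / (16 − 1)
= (16·(-4.434795) − (-4.429402)) / 15
= -66.527318 / 15 = -4.435155

-4.4352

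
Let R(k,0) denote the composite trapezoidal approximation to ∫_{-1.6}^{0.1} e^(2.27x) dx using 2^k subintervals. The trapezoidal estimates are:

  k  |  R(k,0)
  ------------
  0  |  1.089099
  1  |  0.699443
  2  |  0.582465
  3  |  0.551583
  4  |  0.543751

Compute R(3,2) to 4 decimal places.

R(2,1) = 0.582465 + (0.582465 − 0.699443)/3 = 0.543472
R(3,1) = (4·0.551583 − 0.582465) / 3 = 0.541289
R(3,2) = 0.541289 + (0.541289 − 0.543472)/15 = 0.541143

0.5411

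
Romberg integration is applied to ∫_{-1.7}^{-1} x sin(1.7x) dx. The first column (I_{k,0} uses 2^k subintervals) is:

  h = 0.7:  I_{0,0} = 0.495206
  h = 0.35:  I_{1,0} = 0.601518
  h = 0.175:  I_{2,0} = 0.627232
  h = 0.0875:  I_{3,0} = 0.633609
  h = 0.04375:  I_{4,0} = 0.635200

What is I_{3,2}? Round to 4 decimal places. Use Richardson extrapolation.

0.6357

I_{2,1} = (4·0.627232 − 0.601518) / 3 = 0.635803
I_{3,1} = 0.633609 + (0.633609 − 0.627232)/3 = 0.635735
I_{3,2} = 0.635735 + (0.635735 − 0.635803)/15 = 0.635730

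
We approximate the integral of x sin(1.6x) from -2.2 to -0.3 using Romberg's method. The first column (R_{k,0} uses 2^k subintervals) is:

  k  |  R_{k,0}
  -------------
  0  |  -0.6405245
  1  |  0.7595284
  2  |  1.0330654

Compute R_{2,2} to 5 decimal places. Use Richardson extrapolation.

Richardson extrapolation on the trapezoidal column (denominator 4−1=3):
R_{1,1} = 0.7595284 + (0.7595284 − (-0.6405245))/3 = 1.2262127
R_{2,1} = (4·1.0330654 − 0.7595284) / 3 = 1.1242444
R_{2,2} = 1.1242444 + (1.1242444 − 1.2262127)/15 = 1.1174465
(Column j=1 coincides with Simpson's rule on the same nodes.)

1.11745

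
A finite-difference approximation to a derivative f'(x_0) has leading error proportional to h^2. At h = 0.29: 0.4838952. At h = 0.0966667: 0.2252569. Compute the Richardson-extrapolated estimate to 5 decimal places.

0.19293

The leading error scales as h^2; refining by a factor of 3 reduces it by 3^2 = 9.
Extrapolated value = (9·A(h/3) − A(h)) / (9 − 1)
= (9·0.2252569 − 0.4838952) / 8
= 1.5434169 / 8 = 0.1929271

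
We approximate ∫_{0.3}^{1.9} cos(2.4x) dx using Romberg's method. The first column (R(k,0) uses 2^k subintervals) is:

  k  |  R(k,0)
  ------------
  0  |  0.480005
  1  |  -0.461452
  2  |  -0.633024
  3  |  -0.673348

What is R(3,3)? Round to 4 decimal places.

-0.6866

Richardson extrapolation on the trapezoidal column (denominator 4−1=3):
R(1,1) = (4·(-0.461452) − 0.480005) / 3 = -0.775271
R(2,1) = (4·(-0.633024) − (-0.461452)) / 3 = -0.690215
R(3,1) = -0.673348 + (-0.673348 − (-0.633024))/3 = -0.686789
R(2,2) = -0.690215 + (-0.690215 − (-0.775271))/15 = -0.684545
R(3,2) = (16·(-0.686789) − (-0.690215)) / 15 = -0.686561
R(3,3) = -0.686561 + (-0.686561 − (-0.684545))/63 = -0.686593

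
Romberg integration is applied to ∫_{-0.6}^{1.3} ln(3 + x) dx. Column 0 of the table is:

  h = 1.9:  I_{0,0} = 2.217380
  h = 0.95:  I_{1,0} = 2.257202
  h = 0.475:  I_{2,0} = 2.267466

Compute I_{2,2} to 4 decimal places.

2.2709

I_{1,1} = (4·2.257202 − 2.217380) / 3 = 2.270476
I_{2,1} = (4·2.267466 − 2.257202) / 3 = 2.270887
I_{2,2} = (16·2.270887 − 2.270476) / 15 = 2.270914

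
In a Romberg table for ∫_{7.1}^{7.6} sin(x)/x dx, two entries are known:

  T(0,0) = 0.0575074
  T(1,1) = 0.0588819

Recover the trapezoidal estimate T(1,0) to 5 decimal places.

0.05854

From T(1,1) = (4·T(1,0) − T(0,0))/3, solve for T(1,0):
4·T(1,0) = 3·0.0588819 + 0.0575074 = 0.2341531
T(1,0) = 0.0585383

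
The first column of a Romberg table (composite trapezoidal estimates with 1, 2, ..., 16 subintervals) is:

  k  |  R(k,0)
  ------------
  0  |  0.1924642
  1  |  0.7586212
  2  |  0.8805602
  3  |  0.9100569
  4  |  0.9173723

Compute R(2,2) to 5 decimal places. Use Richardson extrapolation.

R(1,1) = (4·0.7586212 − 0.1924642) / 3 = 0.9473402
R(2,1) = (4·0.8805602 − 0.7586212) / 3 = 0.9212065
R(2,2) = (16·0.9212065 − 0.9473402) / 15 = 0.9194643

0.91946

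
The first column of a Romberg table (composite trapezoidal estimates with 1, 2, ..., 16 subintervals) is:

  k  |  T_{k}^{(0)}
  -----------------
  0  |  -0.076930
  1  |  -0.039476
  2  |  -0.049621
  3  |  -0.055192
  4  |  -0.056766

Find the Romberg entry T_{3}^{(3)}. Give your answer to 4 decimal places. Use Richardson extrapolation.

-0.0574

Richardson extrapolation on the trapezoidal column (denominator 4−1=3):
T_{1}^{(1)} = -0.039476 + (-0.039476 − (-0.076930))/3 = -0.026991
T_{2}^{(1)} = -0.049621 + (-0.049621 − (-0.039476))/3 = -0.053003
T_{3}^{(1)} = (4·(-0.055192) − (-0.049621)) / 3 = -0.057049
T_{2}^{(2)} = (16·(-0.053003) − (-0.026991)) / 15 = -0.054737
T_{3}^{(2)} = (16·(-0.057049) − (-0.053003)) / 15 = -0.057319
T_{3}^{(3)} = -0.057319 + (-0.057319 − (-0.054737))/63 = -0.057360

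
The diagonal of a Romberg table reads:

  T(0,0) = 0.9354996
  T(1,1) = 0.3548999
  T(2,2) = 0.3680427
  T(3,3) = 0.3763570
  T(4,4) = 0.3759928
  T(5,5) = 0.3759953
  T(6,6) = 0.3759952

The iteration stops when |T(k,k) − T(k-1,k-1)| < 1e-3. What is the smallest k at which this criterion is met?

|T(1,1) − T(0,0)| = 0.5805997 ≥ 1e-3
|T(2,2) − T(1,1)| = 0.0131428 ≥ 1e-3
|T(3,3) − T(2,2)| = 0.0083143 ≥ 1e-3
|T(4,4) − T(3,3)| = 0.0003642 < 1e-3

k = 4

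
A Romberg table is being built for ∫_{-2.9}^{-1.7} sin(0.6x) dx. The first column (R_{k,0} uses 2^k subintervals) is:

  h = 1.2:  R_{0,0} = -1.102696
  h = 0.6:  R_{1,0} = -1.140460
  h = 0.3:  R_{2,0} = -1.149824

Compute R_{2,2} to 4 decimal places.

-1.1529

Richardson extrapolation on the trapezoidal column (denominator 4−1=3):
R_{1,1} = -1.140460 + (-1.140460 − (-1.102696))/3 = -1.153048
R_{2,1} = -1.149824 + (-1.149824 − (-1.140460))/3 = -1.152945
R_{2,2} = (16·(-1.152945) − (-1.153048)) / 15 = -1.152938
(Column j=1 coincides with Simpson's rule on the same nodes.)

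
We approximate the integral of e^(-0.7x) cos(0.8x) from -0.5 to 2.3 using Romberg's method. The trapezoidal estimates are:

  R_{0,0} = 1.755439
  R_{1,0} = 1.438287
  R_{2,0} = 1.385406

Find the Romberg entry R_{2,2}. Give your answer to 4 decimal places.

1.3701

Richardson extrapolation on the trapezoidal column (denominator 4−1=3):
R_{1,1} = (4·1.438287 − 1.755439) / 3 = 1.332570
R_{2,1} = (4·1.385406 − 1.438287) / 3 = 1.367779
R_{2,2} = (16·1.367779 − 1.332570) / 15 = 1.370126
(Column j=1 coincides with Simpson's rule on the same nodes.)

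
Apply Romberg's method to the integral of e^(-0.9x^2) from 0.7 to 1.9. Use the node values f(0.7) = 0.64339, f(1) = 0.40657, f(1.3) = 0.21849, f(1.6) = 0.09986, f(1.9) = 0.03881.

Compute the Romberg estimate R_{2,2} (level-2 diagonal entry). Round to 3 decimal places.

R_{0,0} (trapezoid, 1 panel, h=1.2000): 0.40932
R_{1,0} (trapezoid, 2 panels, h=0.6000): 0.33575
R_{2,0} (trapezoid, 4 panels, h=0.3000): 0.31981
R_{1,1} = 0.33575 + (0.33575 − 0.40932)/3 = 0.31123
R_{2,1} = 0.31981 + (0.31981 − 0.33575)/3 = 0.31450
R_{2,2} = 0.31450 + (0.31450 − 0.31123)/15 = 0.31472

0.315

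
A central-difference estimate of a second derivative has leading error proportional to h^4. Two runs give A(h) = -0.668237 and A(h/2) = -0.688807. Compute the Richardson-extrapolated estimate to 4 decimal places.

The leading error scales as h^4; refining by a factor of 2 reduces it by 2^4 = 16.
Extrapolated value = (16·A(h/2) − A(h)) / (16 − 1)
= (16·(-0.688807) − (-0.668237)) / 15
= -10.352675 / 15 = -0.690178

-0.6902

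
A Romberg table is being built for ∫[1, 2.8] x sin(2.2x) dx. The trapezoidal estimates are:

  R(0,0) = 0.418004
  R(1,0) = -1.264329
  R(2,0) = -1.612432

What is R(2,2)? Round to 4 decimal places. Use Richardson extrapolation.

Richardson extrapolation on the trapezoidal column (denominator 4−1=3):
R(1,1) = -1.264329 + (-1.264329 − 0.418004)/3 = -1.825107
R(2,1) = -1.612432 + (-1.612432 − (-1.264329))/3 = -1.728466
R(2,2) = -1.728466 + (-1.728466 − (-1.825107))/15 = -1.722023

-1.7220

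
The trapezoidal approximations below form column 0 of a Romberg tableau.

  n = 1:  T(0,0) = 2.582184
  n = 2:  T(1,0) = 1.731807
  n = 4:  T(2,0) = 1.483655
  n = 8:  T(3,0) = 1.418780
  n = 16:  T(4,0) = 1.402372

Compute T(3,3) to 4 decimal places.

Richardson extrapolation on the trapezoidal column (denominator 4−1=3):
T(1,1) = 1.731807 + (1.731807 − 2.582184)/3 = 1.448348
T(2,1) = (4·1.483655 − 1.731807) / 3 = 1.400938
T(3,1) = (4·1.418780 − 1.483655) / 3 = 1.397155
T(2,2) = 1.400938 + (1.400938 − 1.448348)/15 = 1.397777
T(3,2) = 1.397155 + (1.397155 − 1.400938)/15 = 1.396903
T(3,3) = 1.396903 + (1.396903 − 1.397777)/63 = 1.396889

1.3969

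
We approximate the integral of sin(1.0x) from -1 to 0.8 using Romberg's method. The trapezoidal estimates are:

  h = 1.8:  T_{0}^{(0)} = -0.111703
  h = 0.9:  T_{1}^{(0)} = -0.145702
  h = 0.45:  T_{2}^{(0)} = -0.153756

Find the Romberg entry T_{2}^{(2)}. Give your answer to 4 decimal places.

-0.1564

Richardson extrapolation on the trapezoidal column (denominator 4−1=3):
T_{1}^{(1)} = (4·(-0.145702) − (-0.111703)) / 3 = -0.157035
T_{2}^{(1)} = (4·(-0.153756) − (-0.145702)) / 3 = -0.156441
T_{2}^{(2)} = -0.156441 + (-0.156441 − (-0.157035))/15 = -0.156401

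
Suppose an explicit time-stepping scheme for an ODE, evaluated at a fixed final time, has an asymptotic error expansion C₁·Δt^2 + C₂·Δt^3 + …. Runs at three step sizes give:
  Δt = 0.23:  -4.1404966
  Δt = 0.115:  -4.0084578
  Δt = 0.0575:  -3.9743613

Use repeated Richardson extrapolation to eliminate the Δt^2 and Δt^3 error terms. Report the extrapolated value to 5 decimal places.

First eliminate the Δt^2 term (factor 2^2 = 4):
  B₁ = (4·(-4.0084578) − (-4.1404966))/3 = -3.9644449
  B₂ = (4·(-3.9743613) − (-4.0084578))/3 = -3.9629958
Then eliminate the Δt^3 term (factor 2^3 = 8):
  (8·(-3.9629958) − (-3.9644449))/7 = -3.9627888

-3.96279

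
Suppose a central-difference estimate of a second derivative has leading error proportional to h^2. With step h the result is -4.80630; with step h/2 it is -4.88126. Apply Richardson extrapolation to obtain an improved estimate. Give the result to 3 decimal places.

The leading error scales as h^2; refining by a factor of 2 reduces it by 2^2 = 4.
Extrapolated value = (4·A(h/2) − A(h)) / (4 − 1)
= (4·(-4.88126) − (-4.80630)) / 3
= -14.71874 / 3 = -4.90625

-4.906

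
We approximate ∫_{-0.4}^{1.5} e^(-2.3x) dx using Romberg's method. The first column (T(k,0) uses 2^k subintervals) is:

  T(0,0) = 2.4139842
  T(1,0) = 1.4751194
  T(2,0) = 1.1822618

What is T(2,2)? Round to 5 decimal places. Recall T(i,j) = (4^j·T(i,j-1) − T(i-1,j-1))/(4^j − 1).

1.07947

Richardson extrapolation on the trapezoidal column (denominator 4−1=3):
T(1,1) = 1.4751194 + (1.4751194 − 2.4139842)/3 = 1.1621645
T(2,1) = (4·1.1822618 − 1.4751194) / 3 = 1.0846426
T(2,2) = (16·1.0846426 − 1.1621645) / 15 = 1.0794745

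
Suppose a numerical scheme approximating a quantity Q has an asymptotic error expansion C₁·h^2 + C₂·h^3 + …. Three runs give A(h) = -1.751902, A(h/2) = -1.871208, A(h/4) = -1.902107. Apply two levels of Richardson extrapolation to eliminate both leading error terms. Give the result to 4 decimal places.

First eliminate the h^2 term (factor 2^2 = 4):
  B₁ = (4·(-1.871208) − (-1.751902))/3 = -1.910977
  B₂ = (4·(-1.902107) − (-1.871208))/3 = -1.912407
Then eliminate the h^3 term (factor 2^3 = 8):
  (8·(-1.912407) − (-1.910977))/7 = -1.912611

-1.9126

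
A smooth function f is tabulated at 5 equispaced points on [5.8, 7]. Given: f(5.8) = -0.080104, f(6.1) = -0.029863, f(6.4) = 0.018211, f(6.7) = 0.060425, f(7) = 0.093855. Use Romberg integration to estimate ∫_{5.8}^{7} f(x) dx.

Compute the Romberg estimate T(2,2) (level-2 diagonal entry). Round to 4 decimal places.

0.0172

T(0,0) (trapezoid, 1 panel, h=1.2000): 0.008251
T(1,0) (trapezoid, 2 panels, h=0.6000): 0.015052
T(2,0) (trapezoid, 4 panels, h=0.3000): 0.016695
T(1,1) = 0.015052 + (0.015052 − 0.008251)/3 = 0.017319
T(2,1) = 0.016695 + (0.016695 − 0.015052)/3 = 0.017243
T(2,2) = 0.017243 + (0.017243 − 0.017319)/15 = 0.017238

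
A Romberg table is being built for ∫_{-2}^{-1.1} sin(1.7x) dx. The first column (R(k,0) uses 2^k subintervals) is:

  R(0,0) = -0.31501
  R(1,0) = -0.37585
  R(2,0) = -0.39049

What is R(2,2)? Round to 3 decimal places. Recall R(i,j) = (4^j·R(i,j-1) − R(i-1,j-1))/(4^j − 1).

R(1,1) = (4·(-0.37585) − (-0.31501)) / 3 = -0.39613
R(2,1) = (4·(-0.39049) − (-0.37585)) / 3 = -0.39537
R(2,2) = -0.39537 + (-0.39537 − (-0.39613))/15 = -0.39532

-0.395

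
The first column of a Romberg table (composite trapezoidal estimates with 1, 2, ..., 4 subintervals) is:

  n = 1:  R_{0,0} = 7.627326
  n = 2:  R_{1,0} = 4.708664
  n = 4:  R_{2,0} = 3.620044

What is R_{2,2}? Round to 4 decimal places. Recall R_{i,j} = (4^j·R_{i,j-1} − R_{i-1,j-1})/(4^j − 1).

3.2253

R_{1,1} = (4·4.708664 − 7.627326) / 3 = 3.735777
R_{2,1} = 3.620044 + (3.620044 − 4.708664)/3 = 3.257171
R_{2,2} = (16·3.257171 − 3.735777) / 15 = 3.225264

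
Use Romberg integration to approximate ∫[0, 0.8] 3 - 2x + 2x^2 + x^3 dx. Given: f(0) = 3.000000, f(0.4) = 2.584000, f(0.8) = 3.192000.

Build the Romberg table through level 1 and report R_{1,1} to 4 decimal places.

R_{0,0} (trapezoid, 1 panel, h=0.8000): 2.476800
R_{1,0} (trapezoid, 2 panels, h=0.4000): 2.272000
R_{1,1} = 2.272000 + (2.272000 − 2.476800)/3 = 2.203733

2.2037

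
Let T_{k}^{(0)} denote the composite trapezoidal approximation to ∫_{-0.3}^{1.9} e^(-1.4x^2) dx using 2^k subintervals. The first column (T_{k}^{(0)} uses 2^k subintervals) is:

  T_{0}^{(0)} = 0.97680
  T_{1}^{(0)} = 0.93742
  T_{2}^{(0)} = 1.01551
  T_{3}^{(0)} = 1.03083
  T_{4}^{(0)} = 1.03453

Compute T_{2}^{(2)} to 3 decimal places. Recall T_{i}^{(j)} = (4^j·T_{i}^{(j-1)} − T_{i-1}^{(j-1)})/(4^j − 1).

T_{1}^{(1)} = 0.93742 + (0.93742 − 0.97680)/3 = 0.92429
T_{2}^{(1)} = 1.01551 + (1.01551 − 0.93742)/3 = 1.04154
T_{2}^{(2)} = 1.04154 + (1.04154 − 0.92429)/15 = 1.04936

1.049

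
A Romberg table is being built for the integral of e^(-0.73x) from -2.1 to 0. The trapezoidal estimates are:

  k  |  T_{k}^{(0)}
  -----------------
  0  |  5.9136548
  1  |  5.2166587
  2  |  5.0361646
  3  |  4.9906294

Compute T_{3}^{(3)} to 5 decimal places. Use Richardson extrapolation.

4.97541

T_{1}^{(1)} = 5.2166587 + (5.2166587 − 5.9136548)/3 = 4.9843267
T_{2}^{(1)} = 5.0361646 + (5.0361646 − 5.2166587)/3 = 4.9759999
T_{3}^{(1)} = (4·4.9906294 − 5.0361646) / 3 = 4.9754510
T_{2}^{(2)} = (16·4.9759999 − 4.9843267) / 15 = 4.9754448
T_{3}^{(2)} = 4.9754510 + (4.9754510 − 4.9759999)/15 = 4.9754144
T_{3}^{(3)} = (64·4.9754144 − 4.9754448) / 63 = 4.9754139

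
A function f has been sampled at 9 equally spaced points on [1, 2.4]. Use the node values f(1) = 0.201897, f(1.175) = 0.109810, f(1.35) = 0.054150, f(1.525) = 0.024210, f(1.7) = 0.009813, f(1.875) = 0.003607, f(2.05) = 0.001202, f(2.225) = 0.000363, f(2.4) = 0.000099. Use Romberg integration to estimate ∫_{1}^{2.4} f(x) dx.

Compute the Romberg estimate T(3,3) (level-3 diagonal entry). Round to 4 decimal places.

0.0516

T(0,0) (trapezoid, 1 panel, h=1.4000): 0.141397
T(1,0) (trapezoid, 2 panels, h=0.7000): 0.077568
T(2,0) (trapezoid, 4 panels, h=0.3500): 0.058157
T(3,0) (trapezoid, 8 panels, h=0.1750): 0.053227
T(1,1) = 0.077568 + (0.077568 − 0.141397)/3 = 0.056292
T(2,1) = 0.058157 + (0.058157 − 0.077568)/3 = 0.051687
T(3,1) = 0.053227 + (0.053227 − 0.058157)/3 = 0.051584
T(2,2) = 0.051687 + (0.051687 − 0.056292)/15 = 0.051380
T(3,2) = 0.051584 + (0.051584 − 0.051687)/15 = 0.051577
T(3,3) = 0.051577 + (0.051577 − 0.051380)/63 = 0.051580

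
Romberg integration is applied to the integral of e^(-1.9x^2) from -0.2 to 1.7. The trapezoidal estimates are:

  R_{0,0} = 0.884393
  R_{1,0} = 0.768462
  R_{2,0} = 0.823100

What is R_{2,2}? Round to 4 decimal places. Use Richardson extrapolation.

Richardson extrapolation on the trapezoidal column (denominator 4−1=3):
R_{1,1} = (4·0.768462 − 0.884393) / 3 = 0.729818
R_{2,1} = (4·0.823100 − 0.768462) / 3 = 0.841313
R_{2,2} = (16·0.841313 − 0.729818) / 15 = 0.848746

0.8487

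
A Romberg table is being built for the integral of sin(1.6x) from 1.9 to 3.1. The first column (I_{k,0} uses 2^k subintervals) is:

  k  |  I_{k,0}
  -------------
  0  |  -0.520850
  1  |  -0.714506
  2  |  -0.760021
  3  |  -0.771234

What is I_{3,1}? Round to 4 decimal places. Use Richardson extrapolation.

Richardson extrapolation on the trapezoidal column (denominator 4−1=3):
I_{3,1} = (4·(-0.771234) − (-0.760021)) / 3 = -0.774972

-0.7750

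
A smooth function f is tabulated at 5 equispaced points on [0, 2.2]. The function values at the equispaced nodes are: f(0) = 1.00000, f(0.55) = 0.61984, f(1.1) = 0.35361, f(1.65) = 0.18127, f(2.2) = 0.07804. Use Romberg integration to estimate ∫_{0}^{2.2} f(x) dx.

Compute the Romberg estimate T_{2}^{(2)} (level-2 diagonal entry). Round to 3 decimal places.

0.915

T_{0}^{(0)} (trapezoid, 1 panel, h=2.2000): 1.18584
T_{1}^{(0)} (trapezoid, 2 panels, h=1.1000): 0.98189
T_{2}^{(0)} (trapezoid, 4 panels, h=0.5500): 0.93156
T_{1}^{(1)} = 0.98189 + (0.98189 − 1.18584)/3 = 0.91391
T_{2}^{(1)} = 0.93156 + (0.93156 − 0.98189)/3 = 0.91478
T_{2}^{(2)} = 0.91478 + (0.91478 − 0.91391)/15 = 0.91484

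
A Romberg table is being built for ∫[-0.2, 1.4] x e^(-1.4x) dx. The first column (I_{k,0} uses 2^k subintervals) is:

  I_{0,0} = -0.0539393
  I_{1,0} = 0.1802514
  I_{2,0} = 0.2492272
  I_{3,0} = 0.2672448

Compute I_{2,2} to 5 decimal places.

0.27315

I_{1,1} = (4·0.1802514 − (-0.0539393)) / 3 = 0.2583150
I_{2,1} = 0.2492272 + (0.2492272 − 0.1802514)/3 = 0.2722191
I_{2,2} = 0.2722191 + (0.2722191 − 0.2583150)/15 = 0.2731460
(Column j=1 coincides with Simpson's rule on the same nodes.)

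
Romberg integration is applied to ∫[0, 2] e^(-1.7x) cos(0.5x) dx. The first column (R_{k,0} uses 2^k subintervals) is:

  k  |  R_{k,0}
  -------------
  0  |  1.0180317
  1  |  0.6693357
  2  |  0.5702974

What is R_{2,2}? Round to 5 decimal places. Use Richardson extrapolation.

0.53623

R_{1,1} = (4·0.6693357 − 1.0180317) / 3 = 0.5531037
R_{2,1} = (4·0.5702974 − 0.6693357) / 3 = 0.5372846
R_{2,2} = 0.5372846 + (0.5372846 − 0.5531037)/15 = 0.5362300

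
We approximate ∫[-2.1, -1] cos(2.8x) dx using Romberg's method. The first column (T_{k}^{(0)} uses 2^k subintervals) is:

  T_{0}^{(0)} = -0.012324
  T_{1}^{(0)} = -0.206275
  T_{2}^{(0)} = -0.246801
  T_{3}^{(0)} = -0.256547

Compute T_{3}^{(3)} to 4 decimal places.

Richardson extrapolation on the trapezoidal column (denominator 4−1=3):
T_{1}^{(1)} = -0.206275 + (-0.206275 − (-0.012324))/3 = -0.270925
T_{2}^{(1)} = -0.246801 + (-0.246801 − (-0.206275))/3 = -0.260310
T_{3}^{(1)} = -0.256547 + (-0.256547 − (-0.246801))/3 = -0.259796
T_{2}^{(2)} = -0.260310 + (-0.260310 − (-0.270925))/15 = -0.259602
T_{3}^{(2)} = (16·(-0.259796) − (-0.260310)) / 15 = -0.259762
T_{3}^{(3)} = -0.259762 + (-0.259762 − (-0.259602))/63 = -0.259765

-0.2598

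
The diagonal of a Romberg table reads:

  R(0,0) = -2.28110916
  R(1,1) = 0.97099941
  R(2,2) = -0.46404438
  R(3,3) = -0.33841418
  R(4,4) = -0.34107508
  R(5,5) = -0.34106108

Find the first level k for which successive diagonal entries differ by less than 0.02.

|R(1,1) − R(0,0)| = 3.25210857 ≥ 0.02
|R(2,2) − R(1,1)| = 1.43504379 ≥ 0.02
|R(3,3) − R(2,2)| = 0.12563020 ≥ 0.02
|R(4,4) − R(3,3)| = 0.00266090 < 0.02

k = 4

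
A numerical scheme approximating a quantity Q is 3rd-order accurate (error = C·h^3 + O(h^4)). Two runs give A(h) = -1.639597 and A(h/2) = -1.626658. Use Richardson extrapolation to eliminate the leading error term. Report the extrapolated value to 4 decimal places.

-1.6248

The leading error scales as h^3; refining by a factor of 2 reduces it by 2^3 = 8.
Extrapolated value = (8·A(h/2) − A(h)) / (8 − 1)
= (8·(-1.626658) − (-1.639597)) / 7
= -11.373667 / 7 = -1.624810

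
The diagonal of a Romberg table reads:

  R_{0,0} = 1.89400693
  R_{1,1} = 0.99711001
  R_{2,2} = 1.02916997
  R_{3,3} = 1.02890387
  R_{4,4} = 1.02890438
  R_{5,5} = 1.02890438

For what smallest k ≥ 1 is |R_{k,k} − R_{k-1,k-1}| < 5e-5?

|R_{1,1} − R_{0,0}| = 0.89689692 ≥ 5e-5
|R_{2,2} − R_{1,1}| = 0.03205996 ≥ 5e-5
|R_{3,3} − R_{2,2}| = 0.00026610 ≥ 5e-5
|R_{4,4} − R_{3,3}| = 0.00000051 < 5e-5

k = 4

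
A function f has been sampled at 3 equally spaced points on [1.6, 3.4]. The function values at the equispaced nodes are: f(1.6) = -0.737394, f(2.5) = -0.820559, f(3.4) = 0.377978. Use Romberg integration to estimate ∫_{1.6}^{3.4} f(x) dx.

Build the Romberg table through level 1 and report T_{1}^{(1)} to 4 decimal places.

T_{0}^{(0)} (trapezoid, 1 panel, h=1.8000): -0.323474
T_{1}^{(0)} (trapezoid, 2 panels, h=0.9000): -0.900240
T_{1}^{(1)} = -0.900240 + (-0.900240 − (-0.323474))/3 = -1.092495

-1.0925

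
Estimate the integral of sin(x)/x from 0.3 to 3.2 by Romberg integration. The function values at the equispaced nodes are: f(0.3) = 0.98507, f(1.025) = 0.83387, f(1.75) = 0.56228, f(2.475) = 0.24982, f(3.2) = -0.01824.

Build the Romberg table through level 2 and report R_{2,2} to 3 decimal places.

R_{0,0} (trapezoid, 1 panel, h=2.9000): 1.40190
R_{1,0} (trapezoid, 2 panels, h=1.4500): 1.51626
R_{2,0} (trapezoid, 4 panels, h=0.7250): 1.54380
R_{1,1} = 1.51626 + (1.51626 − 1.40190)/3 = 1.55438
R_{2,1} = 1.54380 + (1.54380 − 1.51626)/3 = 1.55298
R_{2,2} = 1.55298 + (1.55298 − 1.55438)/15 = 1.55289

1.553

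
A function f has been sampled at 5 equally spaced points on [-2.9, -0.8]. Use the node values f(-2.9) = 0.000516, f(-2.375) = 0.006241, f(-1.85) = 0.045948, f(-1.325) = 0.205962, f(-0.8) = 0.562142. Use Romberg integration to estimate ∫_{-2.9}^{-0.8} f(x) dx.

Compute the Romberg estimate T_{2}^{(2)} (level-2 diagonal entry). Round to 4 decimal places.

0.2632

T_{0}^{(0)} (trapezoid, 1 panel, h=2.1000): 0.590791
T_{1}^{(0)} (trapezoid, 2 panels, h=1.0500): 0.343641
T_{2}^{(0)} (trapezoid, 4 panels, h=0.5250): 0.283227
T_{1}^{(1)} = 0.343641 + (0.343641 − 0.590791)/3 = 0.261258
T_{2}^{(1)} = 0.283227 + (0.283227 − 0.343641)/3 = 0.263089
T_{2}^{(2)} = 0.263089 + (0.263089 − 0.261258)/15 = 0.263211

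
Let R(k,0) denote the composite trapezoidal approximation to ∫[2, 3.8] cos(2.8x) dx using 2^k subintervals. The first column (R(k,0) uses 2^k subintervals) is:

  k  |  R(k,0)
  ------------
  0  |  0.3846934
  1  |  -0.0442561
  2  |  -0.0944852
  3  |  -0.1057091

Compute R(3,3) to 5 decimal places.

R(1,1) = (4·(-0.0442561) − 0.3846934) / 3 = -0.1872393
R(2,1) = -0.0944852 + (-0.0944852 − (-0.0442561))/3 = -0.1112282
R(3,1) = -0.1057091 + (-0.1057091 − (-0.0944852))/3 = -0.1094504
R(2,2) = -0.1112282 + (-0.1112282 − (-0.1872393))/15 = -0.1061608
R(3,2) = (16·(-0.1094504) − (-0.1112282)) / 15 = -0.1093319
R(3,3) = (64·(-0.1093319) − (-0.1061608)) / 63 = -0.1093822

-0.10938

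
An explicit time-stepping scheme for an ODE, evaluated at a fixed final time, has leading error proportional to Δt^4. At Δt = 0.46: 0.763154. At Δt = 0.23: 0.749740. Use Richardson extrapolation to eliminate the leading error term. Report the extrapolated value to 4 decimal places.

Extrapolated value = (16·A(Δt/2) − A(Δt)) / (16 − 1)
= (16·0.749740 − 0.763154) / 15
= 11.232686 / 15 = 0.748846

0.7488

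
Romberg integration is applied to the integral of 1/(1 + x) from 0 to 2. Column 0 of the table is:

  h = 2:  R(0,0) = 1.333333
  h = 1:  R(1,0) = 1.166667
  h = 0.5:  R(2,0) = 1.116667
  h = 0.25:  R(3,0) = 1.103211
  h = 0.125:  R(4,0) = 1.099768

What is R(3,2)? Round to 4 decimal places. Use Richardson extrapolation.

1.0986

R(2,1) = 1.116667 + (1.116667 − 1.166667)/3 = 1.100000
R(3,1) = (4·1.103211 − 1.116667) / 3 = 1.098726
R(3,2) = (16·1.098726 − 1.100000) / 15 = 1.098641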